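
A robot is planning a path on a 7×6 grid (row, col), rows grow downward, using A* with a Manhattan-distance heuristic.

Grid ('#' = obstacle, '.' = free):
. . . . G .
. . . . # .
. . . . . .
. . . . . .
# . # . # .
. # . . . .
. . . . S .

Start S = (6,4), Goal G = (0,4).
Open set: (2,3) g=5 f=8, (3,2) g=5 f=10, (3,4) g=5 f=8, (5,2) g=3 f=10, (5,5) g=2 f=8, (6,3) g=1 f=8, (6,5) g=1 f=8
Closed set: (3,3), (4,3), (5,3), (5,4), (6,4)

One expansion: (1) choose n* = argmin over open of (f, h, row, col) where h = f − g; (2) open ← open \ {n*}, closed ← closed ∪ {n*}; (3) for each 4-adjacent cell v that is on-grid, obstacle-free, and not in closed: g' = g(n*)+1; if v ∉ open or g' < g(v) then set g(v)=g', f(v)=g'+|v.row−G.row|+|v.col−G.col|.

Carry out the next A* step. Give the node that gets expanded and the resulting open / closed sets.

step 1: expand (2,3) (f=8, h=3) → closed; open now [(1,3) g=6 f=8, (2,2) g=6 f=10, (2,4) g=6 f=8, (3,2) g=5 f=10, (3,4) g=5 f=8, (5,2) g=3 f=10, (5,5) g=2 f=8, (6,3) g=1 f=8, (6,5) g=1 f=8]

expanded=(2,3); open=[(1,3) g=6 f=8, (2,2) g=6 f=10, (2,4) g=6 f=8, (3,2) g=5 f=10, (3,4) g=5 f=8, (5,2) g=3 f=10, (5,5) g=2 f=8, (6,3) g=1 f=8, (6,5) g=1 f=8]; closed=[(2,3), (3,3), (4,3), (5,3), (5,4), (6,4)]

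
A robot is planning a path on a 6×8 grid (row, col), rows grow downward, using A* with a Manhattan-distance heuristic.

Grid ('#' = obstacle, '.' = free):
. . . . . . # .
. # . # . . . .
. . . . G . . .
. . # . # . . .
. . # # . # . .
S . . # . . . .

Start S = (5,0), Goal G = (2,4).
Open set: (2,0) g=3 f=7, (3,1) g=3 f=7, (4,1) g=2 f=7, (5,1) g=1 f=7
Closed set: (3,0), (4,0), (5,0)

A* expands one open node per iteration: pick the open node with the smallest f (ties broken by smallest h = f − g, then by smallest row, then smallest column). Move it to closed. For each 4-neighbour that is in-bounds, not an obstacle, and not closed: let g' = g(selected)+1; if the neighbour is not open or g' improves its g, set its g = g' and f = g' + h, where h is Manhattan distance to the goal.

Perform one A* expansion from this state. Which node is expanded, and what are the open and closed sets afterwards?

expanded=(2,0); open=[(1,0) g=4 f=9, (2,1) g=4 f=7, (3,1) g=3 f=7, (4,1) g=2 f=7, (5,1) g=1 f=7]; closed=[(2,0), (3,0), (4,0), (5,0)]

step 1: expand (2,0) (f=7, h=4) → closed; open now [(1,0) g=4 f=9, (2,1) g=4 f=7, (3,1) g=3 f=7, (4,1) g=2 f=7, (5,1) g=1 f=7]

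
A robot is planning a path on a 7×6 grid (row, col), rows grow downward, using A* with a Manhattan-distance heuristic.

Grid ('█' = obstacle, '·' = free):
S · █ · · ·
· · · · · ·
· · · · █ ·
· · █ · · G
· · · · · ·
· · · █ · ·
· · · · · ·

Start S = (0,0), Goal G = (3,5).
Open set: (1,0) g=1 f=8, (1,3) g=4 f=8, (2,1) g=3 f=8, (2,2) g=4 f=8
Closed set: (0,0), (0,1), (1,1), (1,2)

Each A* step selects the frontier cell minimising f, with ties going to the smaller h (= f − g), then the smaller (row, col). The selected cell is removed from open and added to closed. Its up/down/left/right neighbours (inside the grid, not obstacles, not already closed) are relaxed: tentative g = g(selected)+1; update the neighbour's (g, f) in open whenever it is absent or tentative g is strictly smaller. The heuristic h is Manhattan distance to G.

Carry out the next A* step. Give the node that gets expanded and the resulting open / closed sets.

step 1: expand (1,3) (f=8, h=4) → closed; open now [(0,3) g=5 f=10, (1,0) g=1 f=8, (1,4) g=5 f=8, (2,1) g=3 f=8, (2,2) g=4 f=8, (2,3) g=5 f=8]

expanded=(1,3); open=[(0,3) g=5 f=10, (1,0) g=1 f=8, (1,4) g=5 f=8, (2,1) g=3 f=8, (2,2) g=4 f=8, (2,3) g=5 f=8]; closed=[(0,0), (0,1), (1,1), (1,2), (1,3)]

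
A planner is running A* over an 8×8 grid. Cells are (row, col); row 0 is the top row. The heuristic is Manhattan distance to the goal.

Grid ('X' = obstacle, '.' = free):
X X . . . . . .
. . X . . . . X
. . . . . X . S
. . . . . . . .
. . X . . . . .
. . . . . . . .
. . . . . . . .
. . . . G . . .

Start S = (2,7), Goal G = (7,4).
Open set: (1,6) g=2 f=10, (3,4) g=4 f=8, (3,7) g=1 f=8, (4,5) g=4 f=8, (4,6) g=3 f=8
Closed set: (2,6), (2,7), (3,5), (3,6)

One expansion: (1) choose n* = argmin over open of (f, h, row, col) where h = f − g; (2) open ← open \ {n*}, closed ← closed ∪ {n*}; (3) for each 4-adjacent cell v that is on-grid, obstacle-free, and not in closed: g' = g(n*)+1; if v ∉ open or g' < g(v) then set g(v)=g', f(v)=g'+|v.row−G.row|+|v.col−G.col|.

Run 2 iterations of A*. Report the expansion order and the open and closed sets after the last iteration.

step 1: expand (3,4) (f=8, h=4) → closed; open now [(1,6) g=2 f=10, (2,4) g=5 f=10, (3,3) g=5 f=10, (3,7) g=1 f=8, (4,4) g=5 f=8, (4,5) g=4 f=8, (4,6) g=3 f=8]
step 2: expand (4,4) (f=8, h=3) → closed; open now [(1,6) g=2 f=10, (2,4) g=5 f=10, (3,3) g=5 f=10, (3,7) g=1 f=8, (4,3) g=6 f=10, (4,5) g=4 f=8, (4,6) g=3 f=8, (5,4) g=6 f=8]

order=[(3,4) → (4,4)]; open=[(1,6) g=2 f=10, (2,4) g=5 f=10, (3,3) g=5 f=10, (3,7) g=1 f=8, (4,3) g=6 f=10, (4,5) g=4 f=8, (4,6) g=3 f=8, (5,4) g=6 f=8]; closed=[(2,6), (2,7), (3,4), (3,5), (3,6), (4,4)]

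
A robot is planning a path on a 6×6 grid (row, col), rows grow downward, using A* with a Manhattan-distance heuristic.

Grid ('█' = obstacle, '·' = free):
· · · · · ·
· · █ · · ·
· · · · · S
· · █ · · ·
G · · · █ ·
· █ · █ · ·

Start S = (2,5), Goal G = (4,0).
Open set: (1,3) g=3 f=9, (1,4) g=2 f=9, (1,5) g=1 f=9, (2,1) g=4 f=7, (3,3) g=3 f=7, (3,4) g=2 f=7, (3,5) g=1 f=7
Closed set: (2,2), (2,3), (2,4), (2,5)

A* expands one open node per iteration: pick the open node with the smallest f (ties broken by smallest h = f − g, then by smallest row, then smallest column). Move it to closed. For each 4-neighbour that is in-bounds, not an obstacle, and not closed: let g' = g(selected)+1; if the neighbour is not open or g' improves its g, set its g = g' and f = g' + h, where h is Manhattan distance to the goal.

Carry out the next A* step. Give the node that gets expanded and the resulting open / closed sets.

step 1: expand (2,1) (f=7, h=3) → closed; open now [(1,1) g=5 f=9, (1,3) g=3 f=9, (1,4) g=2 f=9, (1,5) g=1 f=9, (2,0) g=5 f=7, (3,1) g=5 f=7, (3,3) g=3 f=7, (3,4) g=2 f=7, (3,5) g=1 f=7]

expanded=(2,1); open=[(1,1) g=5 f=9, (1,3) g=3 f=9, (1,4) g=2 f=9, (1,5) g=1 f=9, (2,0) g=5 f=7, (3,1) g=5 f=7, (3,3) g=3 f=7, (3,4) g=2 f=7, (3,5) g=1 f=7]; closed=[(2,1), (2,2), (2,3), (2,4), (2,5)]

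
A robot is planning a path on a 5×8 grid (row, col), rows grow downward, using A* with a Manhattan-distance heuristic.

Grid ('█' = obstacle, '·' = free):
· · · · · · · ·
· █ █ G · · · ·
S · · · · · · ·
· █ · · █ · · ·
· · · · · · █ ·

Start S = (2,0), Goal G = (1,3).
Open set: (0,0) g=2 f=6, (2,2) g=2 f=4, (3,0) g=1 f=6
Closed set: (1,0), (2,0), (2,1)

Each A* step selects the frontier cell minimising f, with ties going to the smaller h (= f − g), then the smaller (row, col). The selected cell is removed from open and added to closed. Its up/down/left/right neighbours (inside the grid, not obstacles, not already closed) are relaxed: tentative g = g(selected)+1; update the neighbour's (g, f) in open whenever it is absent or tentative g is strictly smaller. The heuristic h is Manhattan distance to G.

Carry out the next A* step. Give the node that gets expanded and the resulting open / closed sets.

step 1: expand (2,2) (f=4, h=2) → closed; open now [(0,0) g=2 f=6, (2,3) g=3 f=4, (3,0) g=1 f=6, (3,2) g=3 f=6]

expanded=(2,2); open=[(0,0) g=2 f=6, (2,3) g=3 f=4, (3,0) g=1 f=6, (3,2) g=3 f=6]; closed=[(1,0), (2,0), (2,1), (2,2)]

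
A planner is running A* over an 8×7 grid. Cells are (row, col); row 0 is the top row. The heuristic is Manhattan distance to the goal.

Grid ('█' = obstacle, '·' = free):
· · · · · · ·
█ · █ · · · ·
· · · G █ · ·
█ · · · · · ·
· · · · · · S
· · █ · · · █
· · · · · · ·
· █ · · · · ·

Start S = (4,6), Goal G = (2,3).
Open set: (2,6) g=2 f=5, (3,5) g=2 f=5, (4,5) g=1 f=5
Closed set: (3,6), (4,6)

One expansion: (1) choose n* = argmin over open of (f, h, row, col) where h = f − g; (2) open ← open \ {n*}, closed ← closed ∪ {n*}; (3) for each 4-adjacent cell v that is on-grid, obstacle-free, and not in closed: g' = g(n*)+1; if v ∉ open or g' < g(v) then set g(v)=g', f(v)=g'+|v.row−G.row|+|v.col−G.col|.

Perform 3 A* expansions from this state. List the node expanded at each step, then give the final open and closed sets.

order=[(2,6) → (2,5) → (3,5)]; open=[(1,5) g=4 f=7, (1,6) g=3 f=7, (3,4) g=3 f=5, (4,5) g=1 f=5]; closed=[(2,5), (2,6), (3,5), (3,6), (4,6)]

step 1: expand (2,6) (f=5, h=3) → closed; open now [(1,6) g=3 f=7, (2,5) g=3 f=5, (3,5) g=2 f=5, (4,5) g=1 f=5]
step 2: expand (2,5) (f=5, h=2) → closed; open now [(1,5) g=4 f=7, (1,6) g=3 f=7, (3,5) g=2 f=5, (4,5) g=1 f=5]
step 3: expand (3,5) (f=5, h=3) → closed; open now [(1,5) g=4 f=7, (1,6) g=3 f=7, (3,4) g=3 f=5, (4,5) g=1 f=5]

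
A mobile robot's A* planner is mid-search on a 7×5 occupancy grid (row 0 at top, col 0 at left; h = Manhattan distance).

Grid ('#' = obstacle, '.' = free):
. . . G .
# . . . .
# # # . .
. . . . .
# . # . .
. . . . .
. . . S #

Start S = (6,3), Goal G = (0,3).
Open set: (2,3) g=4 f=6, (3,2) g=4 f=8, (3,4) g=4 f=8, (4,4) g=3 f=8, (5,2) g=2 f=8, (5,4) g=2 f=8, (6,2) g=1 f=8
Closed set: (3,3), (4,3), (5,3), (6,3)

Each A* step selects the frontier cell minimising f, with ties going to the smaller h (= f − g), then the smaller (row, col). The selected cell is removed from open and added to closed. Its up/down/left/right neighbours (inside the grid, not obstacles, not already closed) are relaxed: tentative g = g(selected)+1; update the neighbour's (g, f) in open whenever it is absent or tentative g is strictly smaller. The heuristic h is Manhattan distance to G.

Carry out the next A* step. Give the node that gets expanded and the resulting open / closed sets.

step 1: expand (2,3) (f=6, h=2) → closed; open now [(1,3) g=5 f=6, (2,4) g=5 f=8, (3,2) g=4 f=8, (3,4) g=4 f=8, (4,4) g=3 f=8, (5,2) g=2 f=8, (5,4) g=2 f=8, (6,2) g=1 f=8]

expanded=(2,3); open=[(1,3) g=5 f=6, (2,4) g=5 f=8, (3,2) g=4 f=8, (3,4) g=4 f=8, (4,4) g=3 f=8, (5,2) g=2 f=8, (5,4) g=2 f=8, (6,2) g=1 f=8]; closed=[(2,3), (3,3), (4,3), (5,3), (6,3)]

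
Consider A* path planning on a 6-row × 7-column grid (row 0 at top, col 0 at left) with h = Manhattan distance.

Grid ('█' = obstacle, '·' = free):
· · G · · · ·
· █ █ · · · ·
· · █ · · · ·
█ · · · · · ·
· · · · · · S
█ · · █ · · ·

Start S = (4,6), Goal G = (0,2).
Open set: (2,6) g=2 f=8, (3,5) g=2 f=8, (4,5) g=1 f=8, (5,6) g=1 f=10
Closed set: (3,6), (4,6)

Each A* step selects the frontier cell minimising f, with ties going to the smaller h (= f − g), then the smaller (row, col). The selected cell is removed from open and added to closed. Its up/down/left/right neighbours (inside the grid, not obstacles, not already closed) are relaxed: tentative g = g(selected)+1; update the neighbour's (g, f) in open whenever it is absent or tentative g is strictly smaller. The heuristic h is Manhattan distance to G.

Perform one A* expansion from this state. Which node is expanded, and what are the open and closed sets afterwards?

expanded=(2,6); open=[(1,6) g=3 f=8, (2,5) g=3 f=8, (3,5) g=2 f=8, (4,5) g=1 f=8, (5,6) g=1 f=10]; closed=[(2,6), (3,6), (4,6)]

step 1: expand (2,6) (f=8, h=6) → closed; open now [(1,6) g=3 f=8, (2,5) g=3 f=8, (3,5) g=2 f=8, (4,5) g=1 f=8, (5,6) g=1 f=10]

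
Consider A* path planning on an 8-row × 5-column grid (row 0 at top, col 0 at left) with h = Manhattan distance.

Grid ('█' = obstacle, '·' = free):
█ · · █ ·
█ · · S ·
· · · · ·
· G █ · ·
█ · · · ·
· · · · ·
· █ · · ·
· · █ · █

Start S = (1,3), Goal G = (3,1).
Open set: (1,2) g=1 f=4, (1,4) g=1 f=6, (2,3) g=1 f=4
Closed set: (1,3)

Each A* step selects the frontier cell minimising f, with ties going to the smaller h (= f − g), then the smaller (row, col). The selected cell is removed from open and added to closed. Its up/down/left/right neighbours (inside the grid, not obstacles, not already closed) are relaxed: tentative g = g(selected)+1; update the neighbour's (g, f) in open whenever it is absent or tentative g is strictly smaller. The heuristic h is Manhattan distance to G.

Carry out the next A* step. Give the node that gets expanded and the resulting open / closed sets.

step 1: expand (1,2) (f=4, h=3) → closed; open now [(0,2) g=2 f=6, (1,1) g=2 f=4, (1,4) g=1 f=6, (2,2) g=2 f=4, (2,3) g=1 f=4]

expanded=(1,2); open=[(0,2) g=2 f=6, (1,1) g=2 f=4, (1,4) g=1 f=6, (2,2) g=2 f=4, (2,3) g=1 f=4]; closed=[(1,2), (1,3)]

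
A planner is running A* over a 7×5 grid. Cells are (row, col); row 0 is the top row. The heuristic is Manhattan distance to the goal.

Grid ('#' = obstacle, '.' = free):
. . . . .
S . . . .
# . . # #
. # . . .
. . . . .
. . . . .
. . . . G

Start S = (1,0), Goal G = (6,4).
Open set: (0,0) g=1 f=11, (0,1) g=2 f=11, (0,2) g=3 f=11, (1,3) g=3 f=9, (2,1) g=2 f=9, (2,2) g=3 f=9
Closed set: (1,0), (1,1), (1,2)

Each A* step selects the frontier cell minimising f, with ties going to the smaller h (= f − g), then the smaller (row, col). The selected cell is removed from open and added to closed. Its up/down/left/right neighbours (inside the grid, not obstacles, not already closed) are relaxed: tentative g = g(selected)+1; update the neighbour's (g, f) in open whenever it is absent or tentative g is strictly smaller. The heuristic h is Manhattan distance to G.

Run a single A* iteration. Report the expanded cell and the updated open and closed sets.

expanded=(1,3); open=[(0,0) g=1 f=11, (0,1) g=2 f=11, (0,2) g=3 f=11, (0,3) g=4 f=11, (1,4) g=4 f=9, (2,1) g=2 f=9, (2,2) g=3 f=9]; closed=[(1,0), (1,1), (1,2), (1,3)]

step 1: expand (1,3) (f=9, h=6) → closed; open now [(0,0) g=1 f=11, (0,1) g=2 f=11, (0,2) g=3 f=11, (0,3) g=4 f=11, (1,4) g=4 f=9, (2,1) g=2 f=9, (2,2) g=3 f=9]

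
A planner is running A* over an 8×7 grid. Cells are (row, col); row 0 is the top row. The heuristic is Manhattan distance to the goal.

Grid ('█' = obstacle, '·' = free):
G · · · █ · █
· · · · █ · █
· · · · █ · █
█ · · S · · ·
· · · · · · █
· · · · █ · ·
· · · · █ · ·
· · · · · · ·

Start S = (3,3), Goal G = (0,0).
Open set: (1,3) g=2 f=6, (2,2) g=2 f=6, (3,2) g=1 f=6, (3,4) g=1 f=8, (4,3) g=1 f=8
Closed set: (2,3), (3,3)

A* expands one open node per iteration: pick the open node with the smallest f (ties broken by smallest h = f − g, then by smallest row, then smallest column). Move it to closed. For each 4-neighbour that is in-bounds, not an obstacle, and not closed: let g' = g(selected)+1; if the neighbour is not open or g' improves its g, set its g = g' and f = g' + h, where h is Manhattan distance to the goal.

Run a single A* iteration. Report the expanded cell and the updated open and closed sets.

expanded=(1,3); open=[(0,3) g=3 f=6, (1,2) g=3 f=6, (2,2) g=2 f=6, (3,2) g=1 f=6, (3,4) g=1 f=8, (4,3) g=1 f=8]; closed=[(1,3), (2,3), (3,3)]

step 1: expand (1,3) (f=6, h=4) → closed; open now [(0,3) g=3 f=6, (1,2) g=3 f=6, (2,2) g=2 f=6, (3,2) g=1 f=6, (3,4) g=1 f=8, (4,3) g=1 f=8]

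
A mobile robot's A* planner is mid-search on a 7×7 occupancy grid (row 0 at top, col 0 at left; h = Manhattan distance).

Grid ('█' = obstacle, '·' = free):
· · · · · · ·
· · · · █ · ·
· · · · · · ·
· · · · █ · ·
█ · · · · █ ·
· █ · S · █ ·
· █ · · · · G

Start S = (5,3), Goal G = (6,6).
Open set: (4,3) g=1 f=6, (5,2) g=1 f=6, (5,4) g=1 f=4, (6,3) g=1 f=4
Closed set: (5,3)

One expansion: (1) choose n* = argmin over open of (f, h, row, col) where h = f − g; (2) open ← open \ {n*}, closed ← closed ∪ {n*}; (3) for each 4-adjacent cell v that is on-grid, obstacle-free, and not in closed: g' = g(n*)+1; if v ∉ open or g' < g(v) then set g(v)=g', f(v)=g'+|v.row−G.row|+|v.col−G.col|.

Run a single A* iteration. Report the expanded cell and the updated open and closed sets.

step 1: expand (5,4) (f=4, h=3) → closed; open now [(4,3) g=1 f=6, (4,4) g=2 f=6, (5,2) g=1 f=6, (6,3) g=1 f=4, (6,4) g=2 f=4]

expanded=(5,4); open=[(4,3) g=1 f=6, (4,4) g=2 f=6, (5,2) g=1 f=6, (6,3) g=1 f=4, (6,4) g=2 f=4]; closed=[(5,3), (5,4)]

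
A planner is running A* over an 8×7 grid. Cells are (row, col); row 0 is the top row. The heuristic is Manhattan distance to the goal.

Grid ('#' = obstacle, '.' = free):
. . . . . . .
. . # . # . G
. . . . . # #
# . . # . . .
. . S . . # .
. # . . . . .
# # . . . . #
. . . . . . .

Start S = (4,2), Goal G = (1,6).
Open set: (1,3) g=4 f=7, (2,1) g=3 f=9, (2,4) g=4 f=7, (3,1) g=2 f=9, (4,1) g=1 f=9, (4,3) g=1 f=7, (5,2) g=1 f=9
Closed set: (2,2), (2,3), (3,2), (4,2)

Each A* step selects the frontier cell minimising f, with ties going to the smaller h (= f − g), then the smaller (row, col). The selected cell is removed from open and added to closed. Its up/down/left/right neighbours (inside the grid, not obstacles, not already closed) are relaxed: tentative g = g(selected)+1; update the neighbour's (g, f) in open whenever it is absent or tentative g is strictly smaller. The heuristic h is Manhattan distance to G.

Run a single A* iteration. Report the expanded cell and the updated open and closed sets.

expanded=(1,3); open=[(0,3) g=5 f=9, (2,1) g=3 f=9, (2,4) g=4 f=7, (3,1) g=2 f=9, (4,1) g=1 f=9, (4,3) g=1 f=7, (5,2) g=1 f=9]; closed=[(1,3), (2,2), (2,3), (3,2), (4,2)]

step 1: expand (1,3) (f=7, h=3) → closed; open now [(0,3) g=5 f=9, (2,1) g=3 f=9, (2,4) g=4 f=7, (3,1) g=2 f=9, (4,1) g=1 f=9, (4,3) g=1 f=7, (5,2) g=1 f=9]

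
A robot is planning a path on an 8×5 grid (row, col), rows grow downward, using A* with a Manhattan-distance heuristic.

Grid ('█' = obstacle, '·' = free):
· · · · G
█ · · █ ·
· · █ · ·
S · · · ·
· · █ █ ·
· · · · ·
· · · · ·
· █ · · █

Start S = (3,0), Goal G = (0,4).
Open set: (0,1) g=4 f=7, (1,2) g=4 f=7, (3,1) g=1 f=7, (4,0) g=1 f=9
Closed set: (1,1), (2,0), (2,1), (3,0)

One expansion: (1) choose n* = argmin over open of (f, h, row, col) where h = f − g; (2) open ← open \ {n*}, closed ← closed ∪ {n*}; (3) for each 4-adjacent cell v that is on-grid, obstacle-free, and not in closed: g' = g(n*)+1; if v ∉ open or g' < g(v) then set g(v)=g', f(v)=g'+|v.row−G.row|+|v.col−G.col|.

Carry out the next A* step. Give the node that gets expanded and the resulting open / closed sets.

step 1: expand (0,1) (f=7, h=3) → closed; open now [(0,0) g=5 f=9, (0,2) g=5 f=7, (1,2) g=4 f=7, (3,1) g=1 f=7, (4,0) g=1 f=9]

expanded=(0,1); open=[(0,0) g=5 f=9, (0,2) g=5 f=7, (1,2) g=4 f=7, (3,1) g=1 f=7, (4,0) g=1 f=9]; closed=[(0,1), (1,1), (2,0), (2,1), (3,0)]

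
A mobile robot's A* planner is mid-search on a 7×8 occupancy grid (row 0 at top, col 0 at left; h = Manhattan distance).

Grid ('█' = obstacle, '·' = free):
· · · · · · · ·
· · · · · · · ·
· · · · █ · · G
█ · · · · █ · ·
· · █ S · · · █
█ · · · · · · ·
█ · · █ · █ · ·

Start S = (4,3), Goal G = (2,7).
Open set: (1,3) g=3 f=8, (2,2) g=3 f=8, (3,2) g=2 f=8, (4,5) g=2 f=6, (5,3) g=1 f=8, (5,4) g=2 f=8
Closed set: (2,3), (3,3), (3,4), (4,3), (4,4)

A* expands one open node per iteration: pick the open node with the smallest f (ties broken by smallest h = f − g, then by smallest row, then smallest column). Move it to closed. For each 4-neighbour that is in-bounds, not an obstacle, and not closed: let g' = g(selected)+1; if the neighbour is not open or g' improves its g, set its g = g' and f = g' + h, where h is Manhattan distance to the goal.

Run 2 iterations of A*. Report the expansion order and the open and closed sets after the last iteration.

order=[(4,5) → (4,6)]; open=[(1,3) g=3 f=8, (2,2) g=3 f=8, (3,2) g=2 f=8, (3,6) g=4 f=6, (5,3) g=1 f=8, (5,4) g=2 f=8, (5,5) g=3 f=8, (5,6) g=4 f=8]; closed=[(2,3), (3,3), (3,4), (4,3), (4,4), (4,5), (4,6)]

step 1: expand (4,5) (f=6, h=4) → closed; open now [(1,3) g=3 f=8, (2,2) g=3 f=8, (3,2) g=2 f=8, (4,6) g=3 f=6, (5,3) g=1 f=8, (5,4) g=2 f=8, (5,5) g=3 f=8]
step 2: expand (4,6) (f=6, h=3) → closed; open now [(1,3) g=3 f=8, (2,2) g=3 f=8, (3,2) g=2 f=8, (3,6) g=4 f=6, (5,3) g=1 f=8, (5,4) g=2 f=8, (5,5) g=3 f=8, (5,6) g=4 f=8]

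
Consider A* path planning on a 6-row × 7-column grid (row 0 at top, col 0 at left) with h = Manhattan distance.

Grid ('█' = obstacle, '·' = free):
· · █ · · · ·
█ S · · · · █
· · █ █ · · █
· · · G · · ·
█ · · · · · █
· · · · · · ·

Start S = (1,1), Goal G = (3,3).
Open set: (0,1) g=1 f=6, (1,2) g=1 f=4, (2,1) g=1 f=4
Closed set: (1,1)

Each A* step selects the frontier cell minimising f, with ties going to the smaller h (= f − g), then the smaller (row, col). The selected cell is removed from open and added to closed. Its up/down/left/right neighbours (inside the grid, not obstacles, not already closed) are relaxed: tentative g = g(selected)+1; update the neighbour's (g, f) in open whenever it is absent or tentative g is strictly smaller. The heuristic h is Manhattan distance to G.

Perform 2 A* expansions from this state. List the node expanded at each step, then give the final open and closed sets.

order=[(1,2) → (1,3)]; open=[(0,1) g=1 f=6, (0,3) g=3 f=6, (1,4) g=3 f=6, (2,1) g=1 f=4]; closed=[(1,1), (1,2), (1,3)]

step 1: expand (1,2) (f=4, h=3) → closed; open now [(0,1) g=1 f=6, (1,3) g=2 f=4, (2,1) g=1 f=4]
step 2: expand (1,3) (f=4, h=2) → closed; open now [(0,1) g=1 f=6, (0,3) g=3 f=6, (1,4) g=3 f=6, (2,1) g=1 f=4]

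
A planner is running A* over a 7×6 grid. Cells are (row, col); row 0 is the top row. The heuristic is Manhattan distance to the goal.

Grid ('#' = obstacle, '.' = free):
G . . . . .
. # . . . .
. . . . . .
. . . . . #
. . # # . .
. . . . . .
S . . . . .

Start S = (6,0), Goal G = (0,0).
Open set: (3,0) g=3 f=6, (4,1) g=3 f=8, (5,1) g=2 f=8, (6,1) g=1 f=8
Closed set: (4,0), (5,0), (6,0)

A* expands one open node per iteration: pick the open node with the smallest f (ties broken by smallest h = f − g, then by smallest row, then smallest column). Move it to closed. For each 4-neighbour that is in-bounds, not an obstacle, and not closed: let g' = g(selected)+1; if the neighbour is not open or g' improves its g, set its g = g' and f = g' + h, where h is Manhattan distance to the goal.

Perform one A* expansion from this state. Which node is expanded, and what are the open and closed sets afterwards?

step 1: expand (3,0) (f=6, h=3) → closed; open now [(2,0) g=4 f=6, (3,1) g=4 f=8, (4,1) g=3 f=8, (5,1) g=2 f=8, (6,1) g=1 f=8]

expanded=(3,0); open=[(2,0) g=4 f=6, (3,1) g=4 f=8, (4,1) g=3 f=8, (5,1) g=2 f=8, (6,1) g=1 f=8]; closed=[(3,0), (4,0), (5,0), (6,0)]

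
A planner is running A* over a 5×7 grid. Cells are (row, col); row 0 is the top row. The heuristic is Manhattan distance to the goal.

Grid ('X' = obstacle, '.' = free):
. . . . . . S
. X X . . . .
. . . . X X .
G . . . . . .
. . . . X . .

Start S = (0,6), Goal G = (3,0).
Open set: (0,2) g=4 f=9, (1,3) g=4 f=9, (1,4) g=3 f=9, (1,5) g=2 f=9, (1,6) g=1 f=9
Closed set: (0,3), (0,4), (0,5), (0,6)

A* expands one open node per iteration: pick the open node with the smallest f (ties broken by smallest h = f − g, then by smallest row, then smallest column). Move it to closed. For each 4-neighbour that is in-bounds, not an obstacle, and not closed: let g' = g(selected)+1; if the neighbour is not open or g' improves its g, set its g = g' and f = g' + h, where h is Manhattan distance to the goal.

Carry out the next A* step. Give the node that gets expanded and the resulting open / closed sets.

step 1: expand (0,2) (f=9, h=5) → closed; open now [(0,1) g=5 f=9, (1,3) g=4 f=9, (1,4) g=3 f=9, (1,5) g=2 f=9, (1,6) g=1 f=9]

expanded=(0,2); open=[(0,1) g=5 f=9, (1,3) g=4 f=9, (1,4) g=3 f=9, (1,5) g=2 f=9, (1,6) g=1 f=9]; closed=[(0,2), (0,3), (0,4), (0,5), (0,6)]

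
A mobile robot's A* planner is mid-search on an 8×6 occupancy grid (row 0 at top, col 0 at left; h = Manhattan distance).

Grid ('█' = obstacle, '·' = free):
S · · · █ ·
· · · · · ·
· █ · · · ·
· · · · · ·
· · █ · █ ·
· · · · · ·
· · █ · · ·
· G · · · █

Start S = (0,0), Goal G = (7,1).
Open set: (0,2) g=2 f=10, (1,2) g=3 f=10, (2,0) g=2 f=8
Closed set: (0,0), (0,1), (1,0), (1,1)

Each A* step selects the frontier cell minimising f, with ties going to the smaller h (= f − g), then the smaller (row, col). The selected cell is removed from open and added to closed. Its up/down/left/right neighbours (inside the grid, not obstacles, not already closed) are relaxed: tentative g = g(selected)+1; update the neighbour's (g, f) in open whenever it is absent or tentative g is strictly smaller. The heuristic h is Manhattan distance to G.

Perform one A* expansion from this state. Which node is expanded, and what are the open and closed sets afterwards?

step 1: expand (2,0) (f=8, h=6) → closed; open now [(0,2) g=2 f=10, (1,2) g=3 f=10, (3,0) g=3 f=8]

expanded=(2,0); open=[(0,2) g=2 f=10, (1,2) g=3 f=10, (3,0) g=3 f=8]; closed=[(0,0), (0,1), (1,0), (1,1), (2,0)]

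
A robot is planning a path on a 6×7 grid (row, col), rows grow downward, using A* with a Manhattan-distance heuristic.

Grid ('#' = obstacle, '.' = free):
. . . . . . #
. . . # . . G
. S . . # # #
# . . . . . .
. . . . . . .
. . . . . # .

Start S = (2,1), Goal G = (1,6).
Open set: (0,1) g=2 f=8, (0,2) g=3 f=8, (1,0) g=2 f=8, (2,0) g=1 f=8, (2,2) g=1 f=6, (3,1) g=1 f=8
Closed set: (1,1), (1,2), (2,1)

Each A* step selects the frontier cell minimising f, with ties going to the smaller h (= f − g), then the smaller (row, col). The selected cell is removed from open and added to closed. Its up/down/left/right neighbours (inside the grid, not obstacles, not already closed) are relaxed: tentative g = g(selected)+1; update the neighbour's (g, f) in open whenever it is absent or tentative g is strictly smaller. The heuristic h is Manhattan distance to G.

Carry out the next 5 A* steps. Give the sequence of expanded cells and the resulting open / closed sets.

step 1: expand (2,2) (f=6, h=5) → closed; open now [(0,1) g=2 f=8, (0,2) g=3 f=8, (1,0) g=2 f=8, (2,0) g=1 f=8, (2,3) g=2 f=6, (3,1) g=1 f=8, (3,2) g=2 f=8]
step 2: expand (2,3) (f=6, h=4) → closed; open now [(0,1) g=2 f=8, (0,2) g=3 f=8, (1,0) g=2 f=8, (2,0) g=1 f=8, (3,1) g=1 f=8, (3,2) g=2 f=8, (3,3) g=3 f=8]
step 3: expand (0,2) (f=8, h=5) → closed; open now [(0,1) g=2 f=8, (0,3) g=4 f=8, (1,0) g=2 f=8, (2,0) g=1 f=8, (3,1) g=1 f=8, (3,2) g=2 f=8, (3,3) g=3 f=8]
step 4: expand (0,3) (f=8, h=4) → closed; open now [(0,1) g=2 f=8, (0,4) g=5 f=8, (1,0) g=2 f=8, (2,0) g=1 f=8, (3,1) g=1 f=8, (3,2) g=2 f=8, (3,3) g=3 f=8]
step 5: expand (0,4) (f=8, h=3) → closed; open now [(0,1) g=2 f=8, (0,5) g=6 f=8, (1,0) g=2 f=8, (1,4) g=6 f=8, (2,0) g=1 f=8, (3,1) g=1 f=8, (3,2) g=2 f=8, (3,3) g=3 f=8]

order=[(2,2) → (2,3) → (0,2) → (0,3) → (0,4)]; open=[(0,1) g=2 f=8, (0,5) g=6 f=8, (1,0) g=2 f=8, (1,4) g=6 f=8, (2,0) g=1 f=8, (3,1) g=1 f=8, (3,2) g=2 f=8, (3,3) g=3 f=8]; closed=[(0,2), (0,3), (0,4), (1,1), (1,2), (2,1), (2,2), (2,3)]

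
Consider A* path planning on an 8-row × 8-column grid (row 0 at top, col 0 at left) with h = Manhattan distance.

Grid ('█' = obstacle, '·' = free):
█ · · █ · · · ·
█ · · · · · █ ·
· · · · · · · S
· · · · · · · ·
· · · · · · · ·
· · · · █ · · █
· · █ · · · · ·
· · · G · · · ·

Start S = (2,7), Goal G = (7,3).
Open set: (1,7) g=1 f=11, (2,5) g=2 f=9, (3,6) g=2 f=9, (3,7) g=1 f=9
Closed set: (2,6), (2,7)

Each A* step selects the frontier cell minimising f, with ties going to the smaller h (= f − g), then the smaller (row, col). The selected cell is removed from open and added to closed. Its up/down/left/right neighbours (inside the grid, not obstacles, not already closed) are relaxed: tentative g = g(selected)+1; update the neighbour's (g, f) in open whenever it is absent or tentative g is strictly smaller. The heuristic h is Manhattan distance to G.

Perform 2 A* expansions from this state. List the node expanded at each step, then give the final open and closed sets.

order=[(2,5) → (2,4)]; open=[(1,4) g=4 f=11, (1,5) g=3 f=11, (1,7) g=1 f=11, (2,3) g=4 f=9, (3,4) g=4 f=9, (3,5) g=3 f=9, (3,6) g=2 f=9, (3,7) g=1 f=9]; closed=[(2,4), (2,5), (2,6), (2,7)]

step 1: expand (2,5) (f=9, h=7) → closed; open now [(1,5) g=3 f=11, (1,7) g=1 f=11, (2,4) g=3 f=9, (3,5) g=3 f=9, (3,6) g=2 f=9, (3,7) g=1 f=9]
step 2: expand (2,4) (f=9, h=6) → closed; open now [(1,4) g=4 f=11, (1,5) g=3 f=11, (1,7) g=1 f=11, (2,3) g=4 f=9, (3,4) g=4 f=9, (3,5) g=3 f=9, (3,6) g=2 f=9, (3,7) g=1 f=9]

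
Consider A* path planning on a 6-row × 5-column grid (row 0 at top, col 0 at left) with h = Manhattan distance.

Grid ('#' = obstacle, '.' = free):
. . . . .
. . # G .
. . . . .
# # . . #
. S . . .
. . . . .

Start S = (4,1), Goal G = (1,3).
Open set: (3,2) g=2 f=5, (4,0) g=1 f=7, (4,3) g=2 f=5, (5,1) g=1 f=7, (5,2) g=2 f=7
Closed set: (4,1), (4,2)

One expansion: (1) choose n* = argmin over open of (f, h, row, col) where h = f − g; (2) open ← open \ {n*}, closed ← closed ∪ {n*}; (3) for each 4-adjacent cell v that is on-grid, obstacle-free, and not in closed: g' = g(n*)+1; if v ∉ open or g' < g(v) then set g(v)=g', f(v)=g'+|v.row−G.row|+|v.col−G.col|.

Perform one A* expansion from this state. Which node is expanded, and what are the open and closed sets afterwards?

step 1: expand (3,2) (f=5, h=3) → closed; open now [(2,2) g=3 f=5, (3,3) g=3 f=5, (4,0) g=1 f=7, (4,3) g=2 f=5, (5,1) g=1 f=7, (5,2) g=2 f=7]

expanded=(3,2); open=[(2,2) g=3 f=5, (3,3) g=3 f=5, (4,0) g=1 f=7, (4,3) g=2 f=5, (5,1) g=1 f=7, (5,2) g=2 f=7]; closed=[(3,2), (4,1), (4,2)]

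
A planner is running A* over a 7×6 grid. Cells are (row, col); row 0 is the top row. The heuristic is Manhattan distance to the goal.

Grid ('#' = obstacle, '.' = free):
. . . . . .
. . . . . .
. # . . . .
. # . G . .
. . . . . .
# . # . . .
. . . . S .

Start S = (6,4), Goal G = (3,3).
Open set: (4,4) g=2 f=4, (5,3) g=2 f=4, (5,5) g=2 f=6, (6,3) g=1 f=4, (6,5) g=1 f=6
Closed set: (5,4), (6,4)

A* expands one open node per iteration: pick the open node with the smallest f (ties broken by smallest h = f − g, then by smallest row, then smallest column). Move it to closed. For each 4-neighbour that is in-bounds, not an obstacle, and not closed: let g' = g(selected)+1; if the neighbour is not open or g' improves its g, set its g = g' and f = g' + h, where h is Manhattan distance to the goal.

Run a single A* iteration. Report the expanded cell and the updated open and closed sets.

step 1: expand (4,4) (f=4, h=2) → closed; open now [(3,4) g=3 f=4, (4,3) g=3 f=4, (4,5) g=3 f=6, (5,3) g=2 f=4, (5,5) g=2 f=6, (6,3) g=1 f=4, (6,5) g=1 f=6]

expanded=(4,4); open=[(3,4) g=3 f=4, (4,3) g=3 f=4, (4,5) g=3 f=6, (5,3) g=2 f=4, (5,5) g=2 f=6, (6,3) g=1 f=4, (6,5) g=1 f=6]; closed=[(4,4), (5,4), (6,4)]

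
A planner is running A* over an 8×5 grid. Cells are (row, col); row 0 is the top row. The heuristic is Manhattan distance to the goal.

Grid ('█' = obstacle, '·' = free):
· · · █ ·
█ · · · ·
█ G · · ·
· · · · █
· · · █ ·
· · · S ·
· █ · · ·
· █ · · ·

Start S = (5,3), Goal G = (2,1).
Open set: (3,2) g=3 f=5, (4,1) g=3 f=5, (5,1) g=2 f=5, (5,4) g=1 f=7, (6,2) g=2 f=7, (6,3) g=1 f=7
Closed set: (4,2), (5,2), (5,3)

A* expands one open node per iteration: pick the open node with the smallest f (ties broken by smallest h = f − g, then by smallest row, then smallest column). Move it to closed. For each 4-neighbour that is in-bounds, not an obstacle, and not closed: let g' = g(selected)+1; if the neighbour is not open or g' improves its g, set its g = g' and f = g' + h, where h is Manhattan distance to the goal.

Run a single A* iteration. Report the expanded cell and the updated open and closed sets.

step 1: expand (3,2) (f=5, h=2) → closed; open now [(2,2) g=4 f=5, (3,1) g=4 f=5, (3,3) g=4 f=7, (4,1) g=3 f=5, (5,1) g=2 f=5, (5,4) g=1 f=7, (6,2) g=2 f=7, (6,3) g=1 f=7]

expanded=(3,2); open=[(2,2) g=4 f=5, (3,1) g=4 f=5, (3,3) g=4 f=7, (4,1) g=3 f=5, (5,1) g=2 f=5, (5,4) g=1 f=7, (6,2) g=2 f=7, (6,3) g=1 f=7]; closed=[(3,2), (4,2), (5,2), (5,3)]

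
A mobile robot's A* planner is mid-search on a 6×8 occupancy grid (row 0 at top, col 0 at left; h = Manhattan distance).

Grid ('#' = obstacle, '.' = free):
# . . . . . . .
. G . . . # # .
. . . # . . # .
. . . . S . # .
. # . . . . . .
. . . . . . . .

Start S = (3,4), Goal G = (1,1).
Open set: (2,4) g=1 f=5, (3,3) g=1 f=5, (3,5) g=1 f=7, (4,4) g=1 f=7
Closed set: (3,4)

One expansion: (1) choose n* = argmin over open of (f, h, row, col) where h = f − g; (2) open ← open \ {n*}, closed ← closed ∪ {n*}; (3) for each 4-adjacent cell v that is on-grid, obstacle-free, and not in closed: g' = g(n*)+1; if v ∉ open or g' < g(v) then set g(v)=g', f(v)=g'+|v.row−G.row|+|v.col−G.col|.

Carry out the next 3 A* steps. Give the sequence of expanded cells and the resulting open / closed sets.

step 1: expand (2,4) (f=5, h=4) → closed; open now [(1,4) g=2 f=5, (2,5) g=2 f=7, (3,3) g=1 f=5, (3,5) g=1 f=7, (4,4) g=1 f=7]
step 2: expand (1,4) (f=5, h=3) → closed; open now [(0,4) g=3 f=7, (1,3) g=3 f=5, (2,5) g=2 f=7, (3,3) g=1 f=5, (3,5) g=1 f=7, (4,4) g=1 f=7]
step 3: expand (1,3) (f=5, h=2) → closed; open now [(0,3) g=4 f=7, (0,4) g=3 f=7, (1,2) g=4 f=5, (2,5) g=2 f=7, (3,3) g=1 f=5, (3,5) g=1 f=7, (4,4) g=1 f=7]

order=[(2,4) → (1,4) → (1,3)]; open=[(0,3) g=4 f=7, (0,4) g=3 f=7, (1,2) g=4 f=5, (2,5) g=2 f=7, (3,3) g=1 f=5, (3,5) g=1 f=7, (4,4) g=1 f=7]; closed=[(1,3), (1,4), (2,4), (3,4)]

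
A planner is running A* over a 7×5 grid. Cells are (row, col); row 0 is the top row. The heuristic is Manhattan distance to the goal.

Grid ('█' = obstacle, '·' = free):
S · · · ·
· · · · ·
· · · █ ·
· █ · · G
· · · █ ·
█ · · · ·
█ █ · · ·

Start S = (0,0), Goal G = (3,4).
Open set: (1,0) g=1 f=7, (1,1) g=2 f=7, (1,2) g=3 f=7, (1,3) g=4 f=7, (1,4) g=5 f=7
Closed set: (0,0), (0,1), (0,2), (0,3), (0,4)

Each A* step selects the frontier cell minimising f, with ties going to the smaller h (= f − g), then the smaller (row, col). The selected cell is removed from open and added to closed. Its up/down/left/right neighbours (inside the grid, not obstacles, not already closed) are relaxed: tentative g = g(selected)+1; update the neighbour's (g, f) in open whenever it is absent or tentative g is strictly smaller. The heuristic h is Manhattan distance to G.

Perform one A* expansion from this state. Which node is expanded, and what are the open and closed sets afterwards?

step 1: expand (1,4) (f=7, h=2) → closed; open now [(1,0) g=1 f=7, (1,1) g=2 f=7, (1,2) g=3 f=7, (1,3) g=4 f=7, (2,4) g=6 f=7]

expanded=(1,4); open=[(1,0) g=1 f=7, (1,1) g=2 f=7, (1,2) g=3 f=7, (1,3) g=4 f=7, (2,4) g=6 f=7]; closed=[(0,0), (0,1), (0,2), (0,3), (0,4), (1,4)]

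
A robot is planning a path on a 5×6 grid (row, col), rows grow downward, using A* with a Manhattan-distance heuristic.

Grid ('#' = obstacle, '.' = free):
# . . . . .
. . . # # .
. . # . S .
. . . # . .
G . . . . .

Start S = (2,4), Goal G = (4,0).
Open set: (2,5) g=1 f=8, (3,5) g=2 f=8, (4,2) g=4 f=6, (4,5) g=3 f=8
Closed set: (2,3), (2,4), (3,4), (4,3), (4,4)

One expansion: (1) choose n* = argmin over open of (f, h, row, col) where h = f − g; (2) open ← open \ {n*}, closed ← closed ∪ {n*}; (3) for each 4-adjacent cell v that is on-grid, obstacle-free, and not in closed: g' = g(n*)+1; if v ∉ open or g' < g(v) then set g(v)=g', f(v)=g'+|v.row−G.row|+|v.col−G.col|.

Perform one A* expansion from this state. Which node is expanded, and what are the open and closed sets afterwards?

expanded=(4,2); open=[(2,5) g=1 f=8, (3,2) g=5 f=8, (3,5) g=2 f=8, (4,1) g=5 f=6, (4,5) g=3 f=8]; closed=[(2,3), (2,4), (3,4), (4,2), (4,3), (4,4)]

step 1: expand (4,2) (f=6, h=2) → closed; open now [(2,5) g=1 f=8, (3,2) g=5 f=8, (3,5) g=2 f=8, (4,1) g=5 f=6, (4,5) g=3 f=8]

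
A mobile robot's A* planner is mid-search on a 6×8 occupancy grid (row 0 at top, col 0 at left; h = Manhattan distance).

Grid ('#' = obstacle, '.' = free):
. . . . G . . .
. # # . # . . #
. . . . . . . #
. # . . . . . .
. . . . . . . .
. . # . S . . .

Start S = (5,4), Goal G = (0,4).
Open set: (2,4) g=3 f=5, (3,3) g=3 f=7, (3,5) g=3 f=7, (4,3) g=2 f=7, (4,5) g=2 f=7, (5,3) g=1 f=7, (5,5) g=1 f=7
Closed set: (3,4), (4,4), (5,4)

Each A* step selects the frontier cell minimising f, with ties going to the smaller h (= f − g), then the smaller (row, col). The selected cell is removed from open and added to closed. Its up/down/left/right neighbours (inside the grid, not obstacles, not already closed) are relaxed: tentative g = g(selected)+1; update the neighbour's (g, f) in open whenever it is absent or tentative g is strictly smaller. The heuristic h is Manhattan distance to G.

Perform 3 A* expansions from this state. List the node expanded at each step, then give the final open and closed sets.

order=[(2,4) → (2,3) → (1,3)]; open=[(0,3) g=6 f=7, (2,2) g=5 f=9, (2,5) g=4 f=7, (3,3) g=3 f=7, (3,5) g=3 f=7, (4,3) g=2 f=7, (4,5) g=2 f=7, (5,3) g=1 f=7, (5,5) g=1 f=7]; closed=[(1,3), (2,3), (2,4), (3,4), (4,4), (5,4)]

step 1: expand (2,4) (f=5, h=2) → closed; open now [(2,3) g=4 f=7, (2,5) g=4 f=7, (3,3) g=3 f=7, (3,5) g=3 f=7, (4,3) g=2 f=7, (4,5) g=2 f=7, (5,3) g=1 f=7, (5,5) g=1 f=7]
step 2: expand (2,3) (f=7, h=3) → closed; open now [(1,3) g=5 f=7, (2,2) g=5 f=9, (2,5) g=4 f=7, (3,3) g=3 f=7, (3,5) g=3 f=7, (4,3) g=2 f=7, (4,5) g=2 f=7, (5,3) g=1 f=7, (5,5) g=1 f=7]
step 3: expand (1,3) (f=7, h=2) → closed; open now [(0,3) g=6 f=7, (2,2) g=5 f=9, (2,5) g=4 f=7, (3,3) g=3 f=7, (3,5) g=3 f=7, (4,3) g=2 f=7, (4,5) g=2 f=7, (5,3) g=1 f=7, (5,5) g=1 f=7]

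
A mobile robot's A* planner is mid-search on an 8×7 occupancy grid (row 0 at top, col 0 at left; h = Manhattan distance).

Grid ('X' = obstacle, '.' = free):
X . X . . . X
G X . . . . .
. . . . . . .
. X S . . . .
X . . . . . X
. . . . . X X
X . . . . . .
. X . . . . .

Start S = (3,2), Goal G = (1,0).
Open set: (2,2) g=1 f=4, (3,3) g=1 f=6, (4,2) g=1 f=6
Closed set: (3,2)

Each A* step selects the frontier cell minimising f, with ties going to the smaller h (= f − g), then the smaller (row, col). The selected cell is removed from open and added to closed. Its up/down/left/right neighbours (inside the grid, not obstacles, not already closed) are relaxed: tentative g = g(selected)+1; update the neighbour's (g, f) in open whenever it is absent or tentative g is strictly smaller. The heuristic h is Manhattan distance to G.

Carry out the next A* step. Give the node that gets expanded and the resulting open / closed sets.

step 1: expand (2,2) (f=4, h=3) → closed; open now [(1,2) g=2 f=4, (2,1) g=2 f=4, (2,3) g=2 f=6, (3,3) g=1 f=6, (4,2) g=1 f=6]

expanded=(2,2); open=[(1,2) g=2 f=4, (2,1) g=2 f=4, (2,3) g=2 f=6, (3,3) g=1 f=6, (4,2) g=1 f=6]; closed=[(2,2), (3,2)]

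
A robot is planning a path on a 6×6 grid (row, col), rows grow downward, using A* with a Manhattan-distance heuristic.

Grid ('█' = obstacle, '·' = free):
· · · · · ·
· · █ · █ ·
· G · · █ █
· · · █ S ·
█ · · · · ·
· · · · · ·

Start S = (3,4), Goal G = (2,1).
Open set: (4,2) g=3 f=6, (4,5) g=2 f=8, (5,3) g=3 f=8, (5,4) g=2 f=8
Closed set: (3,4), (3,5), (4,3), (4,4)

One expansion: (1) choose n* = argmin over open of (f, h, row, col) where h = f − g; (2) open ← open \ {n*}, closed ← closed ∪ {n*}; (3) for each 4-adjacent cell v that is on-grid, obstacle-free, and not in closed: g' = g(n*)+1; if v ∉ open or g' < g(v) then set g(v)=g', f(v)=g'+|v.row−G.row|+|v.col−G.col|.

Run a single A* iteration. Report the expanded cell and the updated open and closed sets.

expanded=(4,2); open=[(3,2) g=4 f=6, (4,1) g=4 f=6, (4,5) g=2 f=8, (5,2) g=4 f=8, (5,3) g=3 f=8, (5,4) g=2 f=8]; closed=[(3,4), (3,5), (4,2), (4,3), (4,4)]

step 1: expand (4,2) (f=6, h=3) → closed; open now [(3,2) g=4 f=6, (4,1) g=4 f=6, (4,5) g=2 f=8, (5,2) g=4 f=8, (5,3) g=3 f=8, (5,4) g=2 f=8]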